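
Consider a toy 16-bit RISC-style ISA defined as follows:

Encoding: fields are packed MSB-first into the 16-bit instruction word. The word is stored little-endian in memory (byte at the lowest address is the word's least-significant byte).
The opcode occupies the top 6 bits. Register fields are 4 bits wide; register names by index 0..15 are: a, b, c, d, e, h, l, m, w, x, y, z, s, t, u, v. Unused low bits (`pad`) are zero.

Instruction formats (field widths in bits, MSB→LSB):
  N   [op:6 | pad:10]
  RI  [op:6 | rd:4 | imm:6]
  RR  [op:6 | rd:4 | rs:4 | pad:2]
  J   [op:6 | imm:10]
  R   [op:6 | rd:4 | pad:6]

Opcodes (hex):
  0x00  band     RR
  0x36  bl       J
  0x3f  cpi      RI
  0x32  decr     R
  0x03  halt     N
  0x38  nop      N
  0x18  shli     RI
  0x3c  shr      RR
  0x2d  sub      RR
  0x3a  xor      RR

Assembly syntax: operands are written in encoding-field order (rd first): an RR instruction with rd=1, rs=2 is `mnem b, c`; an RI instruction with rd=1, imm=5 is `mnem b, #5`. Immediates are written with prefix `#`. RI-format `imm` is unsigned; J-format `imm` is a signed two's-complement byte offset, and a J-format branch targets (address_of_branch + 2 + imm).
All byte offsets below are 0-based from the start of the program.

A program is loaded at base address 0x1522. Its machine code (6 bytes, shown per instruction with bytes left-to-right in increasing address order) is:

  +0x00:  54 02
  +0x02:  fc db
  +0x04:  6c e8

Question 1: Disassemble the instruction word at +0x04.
[04] 6c e8 → 0xe86c
  op=0xe86c>>10=0x3a ⇒ xor (RR)
  rd: (w>>6)&0xf=0x1 → b
  rs: (w>>2)&0xf=0xb → z

xor b, z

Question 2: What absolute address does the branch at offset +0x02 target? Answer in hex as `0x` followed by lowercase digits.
0x1522

+0x02: fc db ⇒ word 0xdbfc (little)
  opcode bits[15:10]=0x36: bl/J
  imm: (w>>0)&0x3ff=0x3fc (s10→-4) → #-4
  target = base 0x1522 + off 0x02 + 2 + imm -4 = 0x1522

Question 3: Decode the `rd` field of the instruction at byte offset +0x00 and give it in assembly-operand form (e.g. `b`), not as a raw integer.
@+00  little-endian(54 02) = 0x0254
  top 6b → 0x0 → band [RR]
  rd@[9:6]=0x9 ⇒ x
  rs@[5:2]=0x5 ⇒ h

x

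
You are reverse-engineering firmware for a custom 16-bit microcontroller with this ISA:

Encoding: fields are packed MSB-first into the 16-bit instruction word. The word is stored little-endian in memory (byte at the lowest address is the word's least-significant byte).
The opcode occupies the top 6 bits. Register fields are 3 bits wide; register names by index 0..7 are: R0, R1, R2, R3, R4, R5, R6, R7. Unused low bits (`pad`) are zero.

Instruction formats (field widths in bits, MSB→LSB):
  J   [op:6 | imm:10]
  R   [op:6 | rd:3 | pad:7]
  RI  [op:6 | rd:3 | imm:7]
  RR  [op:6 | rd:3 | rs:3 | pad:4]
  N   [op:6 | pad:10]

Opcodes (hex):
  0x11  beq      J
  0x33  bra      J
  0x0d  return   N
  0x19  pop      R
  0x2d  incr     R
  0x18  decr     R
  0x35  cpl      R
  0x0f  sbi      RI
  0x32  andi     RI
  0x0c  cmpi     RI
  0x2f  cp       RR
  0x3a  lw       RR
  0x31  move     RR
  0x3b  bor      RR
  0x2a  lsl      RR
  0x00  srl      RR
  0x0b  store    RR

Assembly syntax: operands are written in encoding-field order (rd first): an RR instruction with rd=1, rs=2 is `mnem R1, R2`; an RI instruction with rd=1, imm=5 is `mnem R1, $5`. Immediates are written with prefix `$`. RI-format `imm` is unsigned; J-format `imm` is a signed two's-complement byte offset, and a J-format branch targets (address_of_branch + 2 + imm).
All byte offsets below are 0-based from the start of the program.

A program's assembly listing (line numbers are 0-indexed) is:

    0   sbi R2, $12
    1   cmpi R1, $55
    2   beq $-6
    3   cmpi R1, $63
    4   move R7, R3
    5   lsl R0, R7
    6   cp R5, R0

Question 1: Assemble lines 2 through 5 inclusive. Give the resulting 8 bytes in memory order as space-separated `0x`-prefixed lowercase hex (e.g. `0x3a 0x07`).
0xfa 0x47 0xbf 0x30 0xb0 0xc7 0x70 0xa8

L2: beq op=0x11:6|imm=-6:10 ⇒ 0x47fa ⇒ little fa 47
L3: cmpi op=0xc:6|rd=1:3|imm=63:7 ⇒ 0x30bf ⇒ little bf 30
L4: move op=0x31:6|rd=7:3|rs=3:3|pad=0:4 ⇒ 0xc7b0 ⇒ little b0 c7
L5: lsl op=0x2a:6|rd=0:3|rs=7:3|pad=0:4 ⇒ 0xa870 ⇒ little 70 a8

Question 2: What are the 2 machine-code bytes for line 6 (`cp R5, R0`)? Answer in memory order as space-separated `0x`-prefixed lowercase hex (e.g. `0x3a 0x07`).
0x80 0xbe

line 6 (cp): pack op=0x2f:6|rd=5:3|rs=0:3|pad=0:4 = 0xbe80; little→ 80 be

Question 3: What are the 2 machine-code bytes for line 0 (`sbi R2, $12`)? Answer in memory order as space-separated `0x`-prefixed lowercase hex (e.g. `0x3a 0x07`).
line 0 (sbi): pack op=0xf:6|rd=2:3|imm=12:7 = 0x3d0c; little→ 0c 3d

0x0c 0x3d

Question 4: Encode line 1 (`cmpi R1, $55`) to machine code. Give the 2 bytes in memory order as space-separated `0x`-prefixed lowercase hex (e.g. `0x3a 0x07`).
1. cmpi fields op=0xc:6|rd=1:3|imm=55:7 → word 30b7h → b7 30

0xb7 0x30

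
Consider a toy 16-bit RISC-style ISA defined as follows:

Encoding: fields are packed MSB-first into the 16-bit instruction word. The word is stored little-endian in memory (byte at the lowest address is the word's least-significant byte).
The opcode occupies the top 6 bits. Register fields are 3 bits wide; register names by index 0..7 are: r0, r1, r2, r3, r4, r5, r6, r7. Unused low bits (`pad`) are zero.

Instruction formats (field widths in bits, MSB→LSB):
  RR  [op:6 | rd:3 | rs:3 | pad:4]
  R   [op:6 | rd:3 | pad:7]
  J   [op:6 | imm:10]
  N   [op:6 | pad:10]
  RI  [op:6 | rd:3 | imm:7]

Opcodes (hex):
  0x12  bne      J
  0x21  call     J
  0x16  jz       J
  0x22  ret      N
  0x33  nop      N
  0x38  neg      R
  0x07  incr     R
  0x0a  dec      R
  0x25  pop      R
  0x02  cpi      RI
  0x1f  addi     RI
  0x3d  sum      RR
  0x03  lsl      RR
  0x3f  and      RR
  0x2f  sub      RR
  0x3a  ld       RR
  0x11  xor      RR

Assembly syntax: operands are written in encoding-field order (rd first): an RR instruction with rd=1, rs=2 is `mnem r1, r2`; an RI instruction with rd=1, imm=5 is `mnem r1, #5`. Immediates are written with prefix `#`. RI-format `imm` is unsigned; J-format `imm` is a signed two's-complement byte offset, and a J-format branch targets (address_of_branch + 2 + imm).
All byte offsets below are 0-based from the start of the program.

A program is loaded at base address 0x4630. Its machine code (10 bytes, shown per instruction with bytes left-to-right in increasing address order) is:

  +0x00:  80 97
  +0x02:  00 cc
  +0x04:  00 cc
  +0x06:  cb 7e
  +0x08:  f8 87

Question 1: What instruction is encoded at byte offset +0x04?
[04] 00 cc → 0xcc00
  op=0xcc00>>10=0x33 ⇒ nop (N)

nop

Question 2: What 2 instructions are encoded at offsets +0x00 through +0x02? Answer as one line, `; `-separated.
pop r7; nop

@+00  little-endian(80 97) = 0x9780
  opcode bits[15:10]=0x25: pop/R
  rd: (w>>7)&0x7=0x7 → r7
@+02  little-endian(00 cc) = 0xcc00
  opcode bits[15:10]=0x33: nop/N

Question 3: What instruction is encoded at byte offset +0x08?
call #-8

@+08  little-endian(f8 87) = 0x87f8
  top 6b → 0x21 → call [J]
  imm: (w>>0)&0x3ff=0x3f8 (s10→-8) → #-8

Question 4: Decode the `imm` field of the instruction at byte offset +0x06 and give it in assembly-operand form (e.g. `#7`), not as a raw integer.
[06] cb 7e → 0x7ecb
  top 6b → 0x1f → addi [RI]
  rd@[9:7]=0x5 ⇒ r5
  imm@[6:0]=0x4b ⇒ #75

#75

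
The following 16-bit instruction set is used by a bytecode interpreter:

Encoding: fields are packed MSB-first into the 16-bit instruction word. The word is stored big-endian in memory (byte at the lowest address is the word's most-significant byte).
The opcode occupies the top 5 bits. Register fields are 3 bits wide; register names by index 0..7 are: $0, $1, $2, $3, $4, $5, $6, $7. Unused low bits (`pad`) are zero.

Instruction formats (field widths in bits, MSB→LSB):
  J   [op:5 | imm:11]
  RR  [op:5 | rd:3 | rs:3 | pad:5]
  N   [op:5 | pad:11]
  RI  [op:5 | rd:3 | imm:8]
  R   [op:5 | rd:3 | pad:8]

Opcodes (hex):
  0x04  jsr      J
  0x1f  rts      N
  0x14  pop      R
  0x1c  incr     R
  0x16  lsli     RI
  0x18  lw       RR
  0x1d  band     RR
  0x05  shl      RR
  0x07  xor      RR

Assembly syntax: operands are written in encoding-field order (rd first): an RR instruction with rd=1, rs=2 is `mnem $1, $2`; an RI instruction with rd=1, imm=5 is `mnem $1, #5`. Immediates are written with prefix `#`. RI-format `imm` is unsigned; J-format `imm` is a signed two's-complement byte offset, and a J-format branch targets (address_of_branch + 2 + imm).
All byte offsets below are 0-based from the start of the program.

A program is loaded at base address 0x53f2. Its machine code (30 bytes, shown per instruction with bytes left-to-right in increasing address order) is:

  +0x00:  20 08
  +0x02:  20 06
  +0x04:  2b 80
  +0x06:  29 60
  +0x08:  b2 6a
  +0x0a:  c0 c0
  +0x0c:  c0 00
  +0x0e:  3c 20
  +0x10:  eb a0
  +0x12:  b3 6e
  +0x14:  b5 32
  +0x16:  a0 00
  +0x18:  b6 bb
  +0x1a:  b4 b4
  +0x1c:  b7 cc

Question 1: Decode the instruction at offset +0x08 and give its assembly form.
lsli $2, #106

@+08  big-endian(b2 6a) = 0xb26a
  opcode bits[15:11]=0x16: lsli/RI
  [10:8] rd=2 = $2
  [7:0] imm=106 = #106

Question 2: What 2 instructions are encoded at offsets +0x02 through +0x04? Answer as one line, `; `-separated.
+0x02: 20 06 ⇒ word 0x2006 (big)
  opcode bits[15:11]=0x4: jsr/J
  [10:0] imm=6 = #6
+0x04: 2b 80 ⇒ word 0x2b80 (big)
  opcode bits[15:11]=0x5: shl/RR
  [10:8] rd=3 = $3
  [7:5] rs=4 = $4

jsr #6; shl $3, $4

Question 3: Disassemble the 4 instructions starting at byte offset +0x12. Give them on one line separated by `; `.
lsli $3, #110; lsli $5, #50; pop $0; lsli $6, #187

+0x12: b3 6e ⇒ word 0xb36e (big)
  opcode bits[15:11]=0x16: lsli/RI
  rd@[10:8]=0x3 ⇒ $3
  imm@[7:0]=0x6e ⇒ #110
+0x14: b5 32 ⇒ word 0xb532 (big)
  opcode bits[15:11]=0x16: lsli/RI
  rd@[10:8]=0x5 ⇒ $5
  imm@[7:0]=0x32 ⇒ #50
+0x16: a0 00 ⇒ word 0xa000 (big)
  opcode bits[15:11]=0x14: pop/R
  rd@[10:8]=0x0 ⇒ $0
+0x18: b6 bb ⇒ word 0xb6bb (big)
  opcode bits[15:11]=0x16: lsli/RI
  rd@[10:8]=0x6 ⇒ $6
  imm@[7:0]=0xbb ⇒ #187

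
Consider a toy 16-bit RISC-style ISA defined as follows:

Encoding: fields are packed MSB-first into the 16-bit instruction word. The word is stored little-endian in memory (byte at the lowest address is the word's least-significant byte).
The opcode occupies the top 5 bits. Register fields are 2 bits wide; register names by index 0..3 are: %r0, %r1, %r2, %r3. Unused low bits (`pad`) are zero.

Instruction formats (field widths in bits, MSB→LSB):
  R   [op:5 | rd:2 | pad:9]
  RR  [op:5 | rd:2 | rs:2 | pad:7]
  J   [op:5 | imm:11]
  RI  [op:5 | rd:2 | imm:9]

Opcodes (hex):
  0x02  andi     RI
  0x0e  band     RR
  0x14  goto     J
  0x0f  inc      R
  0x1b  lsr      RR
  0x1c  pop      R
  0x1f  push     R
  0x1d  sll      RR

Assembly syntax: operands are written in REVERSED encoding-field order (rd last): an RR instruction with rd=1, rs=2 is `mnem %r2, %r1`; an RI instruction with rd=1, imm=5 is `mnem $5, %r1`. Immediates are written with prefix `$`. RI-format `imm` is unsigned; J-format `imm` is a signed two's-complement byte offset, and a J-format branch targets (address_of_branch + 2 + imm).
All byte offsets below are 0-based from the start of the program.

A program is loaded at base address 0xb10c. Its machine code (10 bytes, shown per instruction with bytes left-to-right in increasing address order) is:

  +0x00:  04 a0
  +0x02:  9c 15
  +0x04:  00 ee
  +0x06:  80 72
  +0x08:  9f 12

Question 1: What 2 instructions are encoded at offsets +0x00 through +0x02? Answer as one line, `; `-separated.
+0x00: 04 a0 ⇒ word 0xa004 (little)
  op=0xa004>>11=0x14 ⇒ goto (J)
  [10:0] imm=4 = $4
+0x02: 9c 15 ⇒ word 0x159c (little)
  op=0x159c>>11=0x2 ⇒ andi (RI)
  [10:9] rd=2 = %r2
  [8:0] imm=412 = $412

goto $4; andi $412, %r2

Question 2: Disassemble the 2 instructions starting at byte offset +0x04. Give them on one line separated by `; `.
sll %r0, %r3; band %r1, %r1

off 0x04: read 00 ee as little → 0xee00
  top 5b → 0x1d → sll [RR]
  rd@[10:9]=0x3 ⇒ %r3
  rs@[8:7]=0x0 ⇒ %r0
off 0x06: read 80 72 as little → 0x7280
  top 5b → 0xe → band [RR]
  rd@[10:9]=0x1 ⇒ %r1
  rs@[8:7]=0x1 ⇒ %r1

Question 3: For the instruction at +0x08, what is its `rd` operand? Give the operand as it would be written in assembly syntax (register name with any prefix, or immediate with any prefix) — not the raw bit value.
%r1

@+08  little-endian(9f 12) = 0x129f
  top 5b → 0x2 → andi [RI]
  rd: (w>>9)&0x3=0x1 → %r1
  imm: (w>>0)&0x1ff=0x9f → $159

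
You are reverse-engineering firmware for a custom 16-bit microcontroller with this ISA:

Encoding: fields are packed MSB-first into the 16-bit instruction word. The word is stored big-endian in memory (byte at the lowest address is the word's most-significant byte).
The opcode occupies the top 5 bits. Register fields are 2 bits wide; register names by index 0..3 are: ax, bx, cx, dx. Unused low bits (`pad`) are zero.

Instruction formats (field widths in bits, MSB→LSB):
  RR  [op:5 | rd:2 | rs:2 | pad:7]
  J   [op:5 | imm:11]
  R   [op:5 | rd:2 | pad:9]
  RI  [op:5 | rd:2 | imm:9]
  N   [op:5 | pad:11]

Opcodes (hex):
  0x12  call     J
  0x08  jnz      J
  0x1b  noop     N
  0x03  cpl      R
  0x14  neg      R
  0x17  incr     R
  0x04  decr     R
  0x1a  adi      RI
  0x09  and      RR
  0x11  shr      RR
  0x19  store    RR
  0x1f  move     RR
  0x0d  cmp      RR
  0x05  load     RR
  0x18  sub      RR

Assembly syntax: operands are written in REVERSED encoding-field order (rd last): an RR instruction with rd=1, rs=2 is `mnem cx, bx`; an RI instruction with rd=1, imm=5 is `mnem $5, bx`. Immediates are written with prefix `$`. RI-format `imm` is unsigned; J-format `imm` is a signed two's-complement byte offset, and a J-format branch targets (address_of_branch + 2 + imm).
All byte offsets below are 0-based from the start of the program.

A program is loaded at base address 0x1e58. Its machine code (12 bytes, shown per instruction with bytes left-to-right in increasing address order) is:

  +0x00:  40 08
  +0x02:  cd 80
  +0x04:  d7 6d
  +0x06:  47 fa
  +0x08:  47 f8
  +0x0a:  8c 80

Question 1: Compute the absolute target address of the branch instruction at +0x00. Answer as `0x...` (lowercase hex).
+0x00: 40 08 ⇒ word 0x4008 (big)
  op=0x4008>>11=0x8 ⇒ jnz (J)
  imm: (w>>0)&0x7ff=0x8 → $8
  target = base 0x1e58 + off 0x00 + 2 + imm 8 = 0x1e62

0x1e62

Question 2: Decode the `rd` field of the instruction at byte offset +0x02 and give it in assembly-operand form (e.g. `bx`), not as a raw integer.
cx

+0x02: cd 80 ⇒ word 0xcd80 (big)
  top 5b → 0x19 → store [RR]
  rd: (w>>9)&0x3=0x2 → cx
  rs: (w>>7)&0x3=0x3 → dx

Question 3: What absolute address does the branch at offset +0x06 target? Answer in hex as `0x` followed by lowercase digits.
[06] 47 fa → 0x47fa
  op=0x47fa>>11=0x8 ⇒ jnz (J)
  [10:0] imm=2042 (s11→-6) = $-6
  target = base 0x1e58 + off 0x06 + 2 + imm -6 = 0x1e5a

0x1e5a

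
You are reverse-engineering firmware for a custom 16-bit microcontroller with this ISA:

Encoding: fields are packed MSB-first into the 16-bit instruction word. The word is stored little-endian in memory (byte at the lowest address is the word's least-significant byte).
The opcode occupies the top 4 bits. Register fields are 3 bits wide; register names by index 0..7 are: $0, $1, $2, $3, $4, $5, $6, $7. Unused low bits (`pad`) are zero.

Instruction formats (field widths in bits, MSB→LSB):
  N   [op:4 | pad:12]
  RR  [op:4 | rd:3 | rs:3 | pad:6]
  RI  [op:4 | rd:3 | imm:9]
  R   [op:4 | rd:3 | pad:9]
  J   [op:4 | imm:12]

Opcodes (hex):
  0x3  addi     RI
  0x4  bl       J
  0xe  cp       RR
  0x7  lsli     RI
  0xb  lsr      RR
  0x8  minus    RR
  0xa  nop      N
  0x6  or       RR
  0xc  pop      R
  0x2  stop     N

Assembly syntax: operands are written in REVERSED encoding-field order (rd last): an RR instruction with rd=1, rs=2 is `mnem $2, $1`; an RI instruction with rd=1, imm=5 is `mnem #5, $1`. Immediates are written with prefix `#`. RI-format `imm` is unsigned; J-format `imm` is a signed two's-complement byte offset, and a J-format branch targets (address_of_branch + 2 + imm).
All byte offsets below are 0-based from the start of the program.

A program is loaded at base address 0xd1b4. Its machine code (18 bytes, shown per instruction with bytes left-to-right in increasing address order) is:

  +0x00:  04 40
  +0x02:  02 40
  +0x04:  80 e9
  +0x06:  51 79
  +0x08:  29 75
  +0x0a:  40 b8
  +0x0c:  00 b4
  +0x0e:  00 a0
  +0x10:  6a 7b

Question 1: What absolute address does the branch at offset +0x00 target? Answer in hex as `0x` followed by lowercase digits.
+0x00: 04 40 ⇒ word 0x4004 (little)
  opcode bits[15:12]=0x4: bl/J
  [11:0] imm=4 = #4
  target = base 0xd1b4 + off 0x00 + 2 + imm 4 = 0xd1ba

0xd1ba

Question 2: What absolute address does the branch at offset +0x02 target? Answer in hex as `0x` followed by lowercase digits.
[02] 02 40 → 0x4002
  opcode bits[15:12]=0x4: bl/J
  [11:0] imm=2 = #2
  target = base 0xd1b4 + off 0x02 + 2 + imm 2 = 0xd1ba

0xd1ba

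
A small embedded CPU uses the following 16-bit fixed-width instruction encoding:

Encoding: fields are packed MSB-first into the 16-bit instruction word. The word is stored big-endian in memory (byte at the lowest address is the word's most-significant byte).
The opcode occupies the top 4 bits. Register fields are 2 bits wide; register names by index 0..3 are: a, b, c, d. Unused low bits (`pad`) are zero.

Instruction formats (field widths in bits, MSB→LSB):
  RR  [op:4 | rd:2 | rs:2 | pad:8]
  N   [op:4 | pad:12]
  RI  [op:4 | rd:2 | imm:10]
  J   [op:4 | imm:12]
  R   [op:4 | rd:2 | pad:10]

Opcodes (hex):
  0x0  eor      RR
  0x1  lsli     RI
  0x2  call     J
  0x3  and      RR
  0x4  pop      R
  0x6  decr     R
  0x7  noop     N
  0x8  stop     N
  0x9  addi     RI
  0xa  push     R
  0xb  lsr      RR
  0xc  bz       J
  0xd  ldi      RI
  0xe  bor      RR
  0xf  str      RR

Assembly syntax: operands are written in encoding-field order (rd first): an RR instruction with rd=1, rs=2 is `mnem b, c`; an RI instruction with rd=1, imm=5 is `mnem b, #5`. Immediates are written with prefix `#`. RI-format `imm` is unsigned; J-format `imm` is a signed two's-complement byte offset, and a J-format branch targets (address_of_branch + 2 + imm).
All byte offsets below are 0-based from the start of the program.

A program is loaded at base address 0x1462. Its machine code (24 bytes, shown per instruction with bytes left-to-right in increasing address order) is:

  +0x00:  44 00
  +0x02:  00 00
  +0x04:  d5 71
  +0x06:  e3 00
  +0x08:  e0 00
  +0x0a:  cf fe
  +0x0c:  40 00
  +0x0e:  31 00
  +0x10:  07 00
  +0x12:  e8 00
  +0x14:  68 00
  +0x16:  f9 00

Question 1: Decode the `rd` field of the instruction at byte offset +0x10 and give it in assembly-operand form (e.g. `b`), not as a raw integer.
b

@+10  big-endian(07 00) = 0x0700
  op=0x0700>>12=0x0 ⇒ eor (RR)
  rd@[11:10]=0x1 ⇒ b
  rs@[9:8]=0x3 ⇒ d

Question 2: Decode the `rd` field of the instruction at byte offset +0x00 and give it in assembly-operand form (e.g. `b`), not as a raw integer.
@+00  big-endian(44 00) = 0x4400
  top 4b → 0x4 → pop [R]
  [11:10] rd=1 = b

b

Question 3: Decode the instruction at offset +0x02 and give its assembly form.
@+02  big-endian(00 00) = 0x0000
  top 4b → 0x0 → eor [RR]
  rd@[11:10]=0x0 ⇒ a
  rs@[9:8]=0x0 ⇒ a

eor a, a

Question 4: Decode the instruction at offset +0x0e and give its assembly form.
off 0x0e: read 31 00 as big → 0x3100
  opcode bits[15:12]=0x3: and/RR
  rd@[11:10]=0x0 ⇒ a
  rs@[9:8]=0x1 ⇒ b

and a, b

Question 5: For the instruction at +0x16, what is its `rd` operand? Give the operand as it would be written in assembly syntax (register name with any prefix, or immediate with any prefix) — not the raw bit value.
c

@+16  big-endian(f9 00) = 0xf900
  opcode bits[15:12]=0xf: str/RR
  rd@[11:10]=0x2 ⇒ c
  rs@[9:8]=0x1 ⇒ b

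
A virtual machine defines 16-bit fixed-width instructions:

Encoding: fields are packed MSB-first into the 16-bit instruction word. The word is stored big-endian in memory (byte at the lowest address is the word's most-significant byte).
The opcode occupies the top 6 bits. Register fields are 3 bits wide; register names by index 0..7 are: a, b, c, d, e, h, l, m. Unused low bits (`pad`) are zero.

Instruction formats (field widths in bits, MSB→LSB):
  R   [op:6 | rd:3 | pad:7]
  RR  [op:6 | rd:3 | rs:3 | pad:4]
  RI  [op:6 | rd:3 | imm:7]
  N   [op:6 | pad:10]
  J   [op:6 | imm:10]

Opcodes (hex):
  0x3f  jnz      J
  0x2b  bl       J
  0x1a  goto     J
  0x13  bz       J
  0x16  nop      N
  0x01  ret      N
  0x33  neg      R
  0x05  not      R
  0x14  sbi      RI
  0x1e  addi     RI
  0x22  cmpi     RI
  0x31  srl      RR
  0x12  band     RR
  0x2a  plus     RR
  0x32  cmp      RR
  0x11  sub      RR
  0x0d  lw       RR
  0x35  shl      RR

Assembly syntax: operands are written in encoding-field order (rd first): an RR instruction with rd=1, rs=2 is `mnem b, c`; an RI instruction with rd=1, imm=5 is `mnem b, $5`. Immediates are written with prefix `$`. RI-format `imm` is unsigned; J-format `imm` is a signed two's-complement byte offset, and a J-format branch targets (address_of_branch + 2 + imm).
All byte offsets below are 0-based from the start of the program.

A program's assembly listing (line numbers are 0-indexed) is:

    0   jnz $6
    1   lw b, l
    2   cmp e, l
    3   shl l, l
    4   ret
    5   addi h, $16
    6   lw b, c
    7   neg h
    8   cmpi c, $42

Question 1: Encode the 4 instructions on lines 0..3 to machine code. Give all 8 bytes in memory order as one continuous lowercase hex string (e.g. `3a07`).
line 0 (jnz): pack op=0x3f:6|imm=6:10 = 0xfc06; big→ fc 06
line 1 (lw): pack op=0xd:6|rd=1:3|rs=6:3|pad=0:4 = 0x34e0; big→ 34 e0
line 2 (cmp): pack op=0x32:6|rd=4:3|rs=6:3|pad=0:4 = 0xca60; big→ ca 60
line 3 (shl): pack op=0x35:6|rd=6:3|rs=6:3|pad=0:4 = 0xd760; big→ d7 60

fc0634e0ca60d760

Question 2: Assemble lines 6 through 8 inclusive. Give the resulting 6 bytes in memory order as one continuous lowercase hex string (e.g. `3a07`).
34a0ce80892a

6. lw fields op=0xd:6|rd=1:3|rs=2:3|pad=0:4 → word 34a0h → 34 a0
7. neg fields op=0x33:6|rd=5:3|pad=0:7 → word ce80h → ce 80
8. cmpi fields op=0x22:6|rd=2:3|imm=42:7 → word 892ah → 89 2a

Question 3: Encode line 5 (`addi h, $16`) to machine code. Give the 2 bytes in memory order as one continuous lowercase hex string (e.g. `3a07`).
7a90

line 5 (addi): pack op=0x1e:6|rd=5:3|imm=16:7 = 0x7a90; big→ 7a 90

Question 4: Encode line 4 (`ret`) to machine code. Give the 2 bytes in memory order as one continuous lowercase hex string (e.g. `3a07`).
4. ret fields op=0x1:6|pad=0:10 → word 0400h → 04 00

0400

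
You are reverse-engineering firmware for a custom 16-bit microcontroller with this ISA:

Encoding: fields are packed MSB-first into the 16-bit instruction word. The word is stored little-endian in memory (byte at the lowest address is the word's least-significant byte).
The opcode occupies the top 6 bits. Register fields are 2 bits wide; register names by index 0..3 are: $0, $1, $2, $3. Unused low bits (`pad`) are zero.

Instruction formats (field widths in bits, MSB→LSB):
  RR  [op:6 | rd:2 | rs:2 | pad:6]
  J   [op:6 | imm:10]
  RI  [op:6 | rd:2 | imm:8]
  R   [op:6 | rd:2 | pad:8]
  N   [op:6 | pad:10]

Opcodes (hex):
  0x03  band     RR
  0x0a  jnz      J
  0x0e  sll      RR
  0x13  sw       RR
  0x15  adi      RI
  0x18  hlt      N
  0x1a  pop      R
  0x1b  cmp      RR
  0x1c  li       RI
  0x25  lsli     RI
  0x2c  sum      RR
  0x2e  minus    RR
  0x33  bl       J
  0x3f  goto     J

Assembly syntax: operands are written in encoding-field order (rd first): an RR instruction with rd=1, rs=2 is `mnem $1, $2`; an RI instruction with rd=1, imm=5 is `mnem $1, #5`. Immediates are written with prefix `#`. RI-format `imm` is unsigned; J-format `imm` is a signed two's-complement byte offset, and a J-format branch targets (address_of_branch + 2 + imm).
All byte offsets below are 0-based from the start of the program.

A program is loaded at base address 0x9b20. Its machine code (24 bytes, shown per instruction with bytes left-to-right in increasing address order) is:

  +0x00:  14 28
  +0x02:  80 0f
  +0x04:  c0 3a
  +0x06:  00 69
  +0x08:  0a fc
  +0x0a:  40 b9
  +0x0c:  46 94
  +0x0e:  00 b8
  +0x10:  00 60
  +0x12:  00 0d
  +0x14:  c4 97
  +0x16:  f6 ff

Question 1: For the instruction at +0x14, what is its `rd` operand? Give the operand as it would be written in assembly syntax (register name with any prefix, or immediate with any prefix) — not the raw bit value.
off 0x14: read c4 97 as little → 0x97c4
  op=0x97c4>>10=0x25 ⇒ lsli (RI)
  rd@[9:8]=0x3 ⇒ $3
  imm@[7:0]=0xc4 ⇒ #196

$3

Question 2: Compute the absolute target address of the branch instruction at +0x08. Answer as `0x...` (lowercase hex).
0x9b34

@+08  little-endian(0a fc) = 0xfc0a
  top 6b → 0x3f → goto [J]
  [9:0] imm=10 = #10
  target = base 0x9b20 + off 0x08 + 2 + imm 10 = 0x9b34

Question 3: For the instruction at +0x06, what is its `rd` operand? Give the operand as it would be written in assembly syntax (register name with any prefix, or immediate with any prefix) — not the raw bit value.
$1

@+06  little-endian(00 69) = 0x6900
  top 6b → 0x1a → pop [R]
  rd@[9:8]=0x1 ⇒ $1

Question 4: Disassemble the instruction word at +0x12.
+0x12: 00 0d ⇒ word 0x0d00 (little)
  op=0x0d00>>10=0x3 ⇒ band (RR)
  rd: (w>>8)&0x3=0x1 → $1
  rs: (w>>6)&0x3=0x0 → $0

band $1, $0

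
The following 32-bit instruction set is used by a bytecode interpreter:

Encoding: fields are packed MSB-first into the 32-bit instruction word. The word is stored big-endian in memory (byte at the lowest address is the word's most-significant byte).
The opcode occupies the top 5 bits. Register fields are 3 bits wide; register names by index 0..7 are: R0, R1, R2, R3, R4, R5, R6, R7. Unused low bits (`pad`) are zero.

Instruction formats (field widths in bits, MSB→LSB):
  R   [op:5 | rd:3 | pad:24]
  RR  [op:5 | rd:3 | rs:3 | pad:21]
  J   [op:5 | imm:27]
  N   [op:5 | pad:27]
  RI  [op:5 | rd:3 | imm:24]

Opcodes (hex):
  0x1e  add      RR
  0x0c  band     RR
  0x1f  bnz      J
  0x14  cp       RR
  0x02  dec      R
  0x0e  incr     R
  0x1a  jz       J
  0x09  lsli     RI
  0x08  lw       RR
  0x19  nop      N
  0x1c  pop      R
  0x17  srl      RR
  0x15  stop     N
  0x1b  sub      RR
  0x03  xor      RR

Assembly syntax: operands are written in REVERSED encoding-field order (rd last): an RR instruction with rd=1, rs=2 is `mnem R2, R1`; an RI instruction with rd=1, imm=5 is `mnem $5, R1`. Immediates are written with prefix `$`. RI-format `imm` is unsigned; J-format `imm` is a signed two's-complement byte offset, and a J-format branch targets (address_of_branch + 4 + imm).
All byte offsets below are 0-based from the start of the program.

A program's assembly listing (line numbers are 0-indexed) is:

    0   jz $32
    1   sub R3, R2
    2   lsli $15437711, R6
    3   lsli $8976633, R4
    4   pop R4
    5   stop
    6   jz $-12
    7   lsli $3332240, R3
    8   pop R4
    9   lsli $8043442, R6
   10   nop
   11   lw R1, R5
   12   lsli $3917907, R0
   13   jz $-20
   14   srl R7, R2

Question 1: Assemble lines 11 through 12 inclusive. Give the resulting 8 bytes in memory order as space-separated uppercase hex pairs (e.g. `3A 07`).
45 20 00 00 48 3B C8 53

L11: lw op=0x8:5|rd=5:3|rs=1:3|pad=0:21 ⇒ 0x45200000 ⇒ big 45 20 00 00
L12: lsli op=0x9:5|rd=0:3|imm=3917907:24 ⇒ 0x483bc853 ⇒ big 48 3b c8 53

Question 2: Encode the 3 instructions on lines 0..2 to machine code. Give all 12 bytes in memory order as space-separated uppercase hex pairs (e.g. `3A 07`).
D0 00 00 20 DA 60 00 00 4E EB 8F 8F

line 0 (jz): pack op=0x1a:5|imm=32:27 = 0xd0000020; big→ d0 00 00 20
line 1 (sub): pack op=0x1b:5|rd=2:3|rs=3:3|pad=0:21 = 0xda600000; big→ da 60 00 00
line 2 (lsli): pack op=0x9:5|rd=6:3|imm=15437711:24 = 0x4eeb8f8f; big→ 4e eb 8f 8f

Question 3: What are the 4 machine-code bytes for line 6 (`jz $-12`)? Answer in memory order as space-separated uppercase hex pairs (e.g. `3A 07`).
6. jz fields op=0x1a:5|imm=-12:27 → word d7fffff4h → d7 ff ff f4

D7 FF FF F4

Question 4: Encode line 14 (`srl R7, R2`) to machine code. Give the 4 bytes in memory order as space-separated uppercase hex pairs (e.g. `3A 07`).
BA E0 00 00

line 14 (srl): pack op=0x17:5|rd=2:3|rs=7:3|pad=0:21 = 0xbae00000; big→ ba e0 00 00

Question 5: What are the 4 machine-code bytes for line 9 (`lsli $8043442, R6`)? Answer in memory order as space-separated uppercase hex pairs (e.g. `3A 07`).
9. lsli fields op=0x9:5|rd=6:3|imm=8043442:24 → word 4e7abbb2h → 4e 7a bb b2

4E 7A BB B2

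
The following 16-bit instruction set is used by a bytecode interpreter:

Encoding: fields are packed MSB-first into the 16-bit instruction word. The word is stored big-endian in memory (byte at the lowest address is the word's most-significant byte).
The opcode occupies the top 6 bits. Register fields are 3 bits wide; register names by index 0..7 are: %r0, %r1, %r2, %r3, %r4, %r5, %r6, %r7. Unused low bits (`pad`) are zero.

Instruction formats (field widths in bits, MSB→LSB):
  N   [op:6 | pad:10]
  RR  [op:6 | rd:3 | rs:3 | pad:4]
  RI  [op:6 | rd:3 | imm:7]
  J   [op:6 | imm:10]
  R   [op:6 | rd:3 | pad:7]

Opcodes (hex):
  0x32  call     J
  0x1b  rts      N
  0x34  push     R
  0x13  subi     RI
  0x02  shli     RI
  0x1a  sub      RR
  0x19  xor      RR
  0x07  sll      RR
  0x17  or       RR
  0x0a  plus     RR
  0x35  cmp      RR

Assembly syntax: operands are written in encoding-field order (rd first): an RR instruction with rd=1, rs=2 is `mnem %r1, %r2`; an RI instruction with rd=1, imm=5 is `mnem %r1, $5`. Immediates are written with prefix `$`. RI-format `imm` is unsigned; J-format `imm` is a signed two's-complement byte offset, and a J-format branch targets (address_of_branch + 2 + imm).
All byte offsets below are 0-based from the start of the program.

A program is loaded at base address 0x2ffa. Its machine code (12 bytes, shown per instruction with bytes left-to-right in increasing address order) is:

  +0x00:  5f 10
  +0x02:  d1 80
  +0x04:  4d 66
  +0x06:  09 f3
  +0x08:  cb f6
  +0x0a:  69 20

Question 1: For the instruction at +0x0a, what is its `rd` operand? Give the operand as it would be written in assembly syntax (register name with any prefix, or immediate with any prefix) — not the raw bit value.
[0a] 69 20 → 0x6920
  top 6b → 0x1a → sub [RR]
  rd@[9:7]=0x2 ⇒ %r2
  rs@[6:4]=0x2 ⇒ %r2

%r2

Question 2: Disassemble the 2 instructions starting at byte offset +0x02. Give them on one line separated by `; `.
@+02  big-endian(d1 80) = 0xd180
  opcode bits[15:10]=0x34: push/R
  rd@[9:7]=0x3 ⇒ %r3
@+04  big-endian(4d 66) = 0x4d66
  opcode bits[15:10]=0x13: subi/RI
  rd@[9:7]=0x2 ⇒ %r2
  imm@[6:0]=0x66 ⇒ $102

push %r3; subi %r2, $102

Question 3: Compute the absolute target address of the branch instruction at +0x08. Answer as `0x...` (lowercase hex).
0x2ffa

+0x08: cb f6 ⇒ word 0xcbf6 (big)
  top 6b → 0x32 → call [J]
  imm@[9:0]=0x3f6 (s10→-10) ⇒ $-10
  target = base 0x2ffa + off 0x08 + 2 + imm -10 = 0x2ffa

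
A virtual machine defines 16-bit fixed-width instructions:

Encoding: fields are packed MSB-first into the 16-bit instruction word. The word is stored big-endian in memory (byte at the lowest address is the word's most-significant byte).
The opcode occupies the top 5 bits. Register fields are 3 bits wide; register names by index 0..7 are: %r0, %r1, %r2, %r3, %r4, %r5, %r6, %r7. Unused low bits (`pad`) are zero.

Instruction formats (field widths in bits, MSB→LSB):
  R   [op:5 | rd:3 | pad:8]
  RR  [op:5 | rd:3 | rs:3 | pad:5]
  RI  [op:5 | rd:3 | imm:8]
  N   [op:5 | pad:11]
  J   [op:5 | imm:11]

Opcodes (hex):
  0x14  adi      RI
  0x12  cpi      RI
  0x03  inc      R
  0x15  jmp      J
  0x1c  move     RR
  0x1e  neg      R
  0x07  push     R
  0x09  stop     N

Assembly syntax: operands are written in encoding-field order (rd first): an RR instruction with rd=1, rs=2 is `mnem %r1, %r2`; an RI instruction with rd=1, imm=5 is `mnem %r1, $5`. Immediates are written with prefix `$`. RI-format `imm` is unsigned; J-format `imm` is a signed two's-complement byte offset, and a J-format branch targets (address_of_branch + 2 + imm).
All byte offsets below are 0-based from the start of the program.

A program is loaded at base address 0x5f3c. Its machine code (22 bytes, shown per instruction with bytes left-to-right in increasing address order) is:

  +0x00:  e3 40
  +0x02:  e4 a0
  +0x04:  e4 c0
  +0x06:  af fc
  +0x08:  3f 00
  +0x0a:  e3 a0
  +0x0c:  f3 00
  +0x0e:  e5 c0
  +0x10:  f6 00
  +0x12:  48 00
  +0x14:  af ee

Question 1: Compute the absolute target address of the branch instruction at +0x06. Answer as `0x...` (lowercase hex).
@+06  big-endian(af fc) = 0xaffc
  opcode bits[15:11]=0x15: jmp/J
  imm@[10:0]=0x7fc (s11→-4) ⇒ $-4
  target = base 0x5f3c + off 0x06 + 2 + imm -4 = 0x5f40

0x5f40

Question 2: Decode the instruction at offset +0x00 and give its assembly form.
move %r3, %r2

[00] e3 40 → 0xe340
  top 5b → 0x1c → move [RR]
  rd@[10:8]=0x3 ⇒ %r3
  rs@[7:5]=0x2 ⇒ %r2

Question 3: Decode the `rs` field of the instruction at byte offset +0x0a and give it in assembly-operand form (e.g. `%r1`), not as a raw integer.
%r5

off 0x0a: read e3 a0 as big → 0xe3a0
  top 5b → 0x1c → move [RR]
  rd: (w>>8)&0x7=0x3 → %r3
  rs: (w>>5)&0x7=0x5 → %r5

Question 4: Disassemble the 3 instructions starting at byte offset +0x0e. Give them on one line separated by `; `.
off 0x0e: read e5 c0 as big → 0xe5c0
  opcode bits[15:11]=0x1c: move/RR
  [10:8] rd=5 = %r5
  [7:5] rs=6 = %r6
off 0x10: read f6 00 as big → 0xf600
  opcode bits[15:11]=0x1e: neg/R
  [10:8] rd=6 = %r6
off 0x12: read 48 00 as big → 0x4800
  opcode bits[15:11]=0x9: stop/N

move %r5, %r6; neg %r6; stop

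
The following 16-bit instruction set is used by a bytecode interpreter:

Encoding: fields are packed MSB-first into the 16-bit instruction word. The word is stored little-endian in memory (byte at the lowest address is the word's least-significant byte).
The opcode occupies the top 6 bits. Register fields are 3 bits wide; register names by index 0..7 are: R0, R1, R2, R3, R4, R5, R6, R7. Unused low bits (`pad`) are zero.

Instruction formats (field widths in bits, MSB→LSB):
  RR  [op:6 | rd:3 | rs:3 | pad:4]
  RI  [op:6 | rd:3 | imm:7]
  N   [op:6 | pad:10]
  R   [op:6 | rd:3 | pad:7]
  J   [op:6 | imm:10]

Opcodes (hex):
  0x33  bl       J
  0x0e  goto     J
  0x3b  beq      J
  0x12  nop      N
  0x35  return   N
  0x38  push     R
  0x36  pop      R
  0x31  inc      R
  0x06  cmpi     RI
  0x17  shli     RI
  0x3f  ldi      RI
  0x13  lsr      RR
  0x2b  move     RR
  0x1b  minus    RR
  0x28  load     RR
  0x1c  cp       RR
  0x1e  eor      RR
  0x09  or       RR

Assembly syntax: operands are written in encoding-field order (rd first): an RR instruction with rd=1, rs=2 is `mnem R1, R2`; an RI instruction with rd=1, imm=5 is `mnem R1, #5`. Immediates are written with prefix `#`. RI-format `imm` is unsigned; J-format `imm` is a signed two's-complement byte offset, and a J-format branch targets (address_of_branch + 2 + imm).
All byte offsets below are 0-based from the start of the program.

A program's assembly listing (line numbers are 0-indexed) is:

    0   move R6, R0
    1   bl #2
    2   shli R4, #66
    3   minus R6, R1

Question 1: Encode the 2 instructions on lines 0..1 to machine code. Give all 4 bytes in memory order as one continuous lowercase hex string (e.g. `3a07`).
00af02cc

L0: move op=0x2b:6|rd=6:3|rs=0:3|pad=0:4 ⇒ 0xaf00 ⇒ little 00 af
L1: bl op=0x33:6|imm=2:10 ⇒ 0xcc02 ⇒ little 02 cc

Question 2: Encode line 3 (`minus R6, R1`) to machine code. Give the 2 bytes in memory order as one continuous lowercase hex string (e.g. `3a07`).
3. minus fields op=0x1b:6|rd=6:3|rs=1:3|pad=0:4 → word 6f10h → 10 6f

106f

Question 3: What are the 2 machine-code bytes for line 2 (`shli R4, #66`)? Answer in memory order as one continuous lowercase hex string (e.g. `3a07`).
2. shli fields op=0x17:6|rd=4:3|imm=66:7 → word 5e42h → 42 5e

425e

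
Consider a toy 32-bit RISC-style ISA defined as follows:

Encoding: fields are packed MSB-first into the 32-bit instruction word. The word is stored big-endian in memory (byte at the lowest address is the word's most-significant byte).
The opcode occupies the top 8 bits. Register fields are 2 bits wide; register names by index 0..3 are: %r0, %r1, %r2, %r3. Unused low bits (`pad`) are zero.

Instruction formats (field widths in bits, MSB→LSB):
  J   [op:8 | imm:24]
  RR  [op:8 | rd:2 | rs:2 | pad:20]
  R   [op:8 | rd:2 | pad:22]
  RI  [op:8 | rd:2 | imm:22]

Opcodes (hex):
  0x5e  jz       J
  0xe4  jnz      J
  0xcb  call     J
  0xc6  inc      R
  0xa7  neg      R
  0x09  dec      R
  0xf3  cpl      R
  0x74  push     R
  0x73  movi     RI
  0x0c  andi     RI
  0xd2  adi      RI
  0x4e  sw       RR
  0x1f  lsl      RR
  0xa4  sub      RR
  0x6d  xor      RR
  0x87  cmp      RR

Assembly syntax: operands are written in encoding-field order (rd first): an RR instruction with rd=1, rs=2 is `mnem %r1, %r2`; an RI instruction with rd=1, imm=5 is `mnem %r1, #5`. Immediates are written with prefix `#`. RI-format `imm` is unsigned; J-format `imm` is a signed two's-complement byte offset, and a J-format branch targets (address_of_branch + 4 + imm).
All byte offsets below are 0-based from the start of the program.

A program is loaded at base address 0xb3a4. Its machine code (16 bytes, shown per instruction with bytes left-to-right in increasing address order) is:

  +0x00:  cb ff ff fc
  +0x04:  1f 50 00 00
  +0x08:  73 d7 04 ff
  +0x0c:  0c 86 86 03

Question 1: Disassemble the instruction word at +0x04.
lsl %r1, %r1

+0x04: 1f 50 00 00 ⇒ word 0x1f500000 (big)
  opcode bits[31:24]=0x1f: lsl/RR
  [23:22] rd=1 = %r1
  [21:20] rs=1 = %r1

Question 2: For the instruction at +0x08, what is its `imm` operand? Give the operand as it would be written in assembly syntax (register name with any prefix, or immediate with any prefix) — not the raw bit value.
#1508607

+0x08: 73 d7 04 ff ⇒ word 0x73d704ff (big)
  top 8b → 0x73 → movi [RI]
  [23:22] rd=3 = %r3
  [21:0] imm=1508607 = #1508607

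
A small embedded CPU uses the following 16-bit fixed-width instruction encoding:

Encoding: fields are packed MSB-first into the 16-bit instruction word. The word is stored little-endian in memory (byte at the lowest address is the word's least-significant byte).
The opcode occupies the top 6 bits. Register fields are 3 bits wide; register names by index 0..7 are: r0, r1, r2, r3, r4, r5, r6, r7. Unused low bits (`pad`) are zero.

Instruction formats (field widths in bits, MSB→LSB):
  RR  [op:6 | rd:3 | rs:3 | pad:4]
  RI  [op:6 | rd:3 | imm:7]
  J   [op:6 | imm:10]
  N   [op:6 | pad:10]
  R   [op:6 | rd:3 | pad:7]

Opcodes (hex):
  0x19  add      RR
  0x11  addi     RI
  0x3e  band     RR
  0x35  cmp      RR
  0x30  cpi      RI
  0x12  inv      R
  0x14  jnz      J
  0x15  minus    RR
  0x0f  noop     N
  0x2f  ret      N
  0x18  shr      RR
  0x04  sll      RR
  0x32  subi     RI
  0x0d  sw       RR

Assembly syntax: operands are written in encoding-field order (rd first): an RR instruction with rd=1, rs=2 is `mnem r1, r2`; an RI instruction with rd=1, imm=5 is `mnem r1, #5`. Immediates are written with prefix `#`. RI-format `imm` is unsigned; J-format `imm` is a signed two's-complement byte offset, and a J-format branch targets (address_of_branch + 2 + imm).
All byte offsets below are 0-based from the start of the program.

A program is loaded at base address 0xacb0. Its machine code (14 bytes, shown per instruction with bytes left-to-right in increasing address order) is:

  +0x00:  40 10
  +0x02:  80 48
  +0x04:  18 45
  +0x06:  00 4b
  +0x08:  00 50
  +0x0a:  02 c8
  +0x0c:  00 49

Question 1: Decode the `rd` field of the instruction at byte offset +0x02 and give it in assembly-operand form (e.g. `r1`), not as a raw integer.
r1

+0x02: 80 48 ⇒ word 0x4880 (little)
  top 6b → 0x12 → inv [R]
  [9:7] rd=1 = r1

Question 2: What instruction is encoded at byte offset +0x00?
sll r0, r4

@+00  little-endian(40 10) = 0x1040
  op=0x1040>>10=0x4 ⇒ sll (RR)
  [9:7] rd=0 = r0
  [6:4] rs=4 = r4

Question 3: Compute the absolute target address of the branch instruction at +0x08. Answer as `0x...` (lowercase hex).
0xacba

@+08  little-endian(00 50) = 0x5000
  op=0x5000>>10=0x14 ⇒ jnz (J)
  [9:0] imm=0 = #0
  target = base 0xacb0 + off 0x08 + 2 + imm 0 = 0xacba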